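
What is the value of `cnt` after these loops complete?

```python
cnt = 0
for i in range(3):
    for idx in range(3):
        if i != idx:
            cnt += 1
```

3² - 3 (exclude diagonal)
`cnt` takes the values: 0 → 1 → 2 → 3 → 4 → 5 → 6

Answer: 6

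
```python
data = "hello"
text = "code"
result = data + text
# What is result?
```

Trace:
`data = "hello"` → data = 'hello'
`text = "code"` → text = 'code'
`result = data + text` → result = 'hellocode'
So result = 'hellocode'

Answer: 'hellocode'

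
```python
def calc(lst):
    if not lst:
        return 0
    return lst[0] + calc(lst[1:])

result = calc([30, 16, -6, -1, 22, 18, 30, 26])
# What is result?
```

30 + 16 + (-6) + (-1) + 22 + 18 + 30 + 26 + 0 = 135

Answer: 135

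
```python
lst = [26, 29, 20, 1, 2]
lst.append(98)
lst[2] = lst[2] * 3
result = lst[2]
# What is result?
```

Trace:
`lst = [26, 29, 20, 1, 2]` → lst = [26, 29, 20, 1, 2]
`lst.append(98)` → lst = [26, 29, 20, 1, 2, 98]
`lst[2] = lst[2] * 3` → lst = [26, 29, 60, 1, 2, 98]
`result = lst[2]` → result = 60
So result = 60

Answer: 60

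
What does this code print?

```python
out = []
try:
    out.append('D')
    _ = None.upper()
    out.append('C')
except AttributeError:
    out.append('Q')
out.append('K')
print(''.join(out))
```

Execution trace: 'D' (try body) → 'Q' (except AttributeError) → 'K' (after the try/except). Output: DQK

Answer: DQK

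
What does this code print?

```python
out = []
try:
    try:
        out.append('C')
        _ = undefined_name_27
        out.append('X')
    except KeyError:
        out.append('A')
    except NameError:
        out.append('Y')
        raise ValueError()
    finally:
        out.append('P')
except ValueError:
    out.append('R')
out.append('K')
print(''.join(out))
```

Execution trace: 'C' (inner try body) → 'Y' (inner except NameError) → 'P' (inner finally) → 'R' (outer except ValueError) → 'K' (after the try/except). Output: CYPRK

Answer: CYPRK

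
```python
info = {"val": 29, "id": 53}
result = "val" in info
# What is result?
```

Trace:
`info = {"val": 29, "id": 53}` → info = {'val': 29, 'id': 53}
`result = "val" in info` → result = True
So result = True

Answer: True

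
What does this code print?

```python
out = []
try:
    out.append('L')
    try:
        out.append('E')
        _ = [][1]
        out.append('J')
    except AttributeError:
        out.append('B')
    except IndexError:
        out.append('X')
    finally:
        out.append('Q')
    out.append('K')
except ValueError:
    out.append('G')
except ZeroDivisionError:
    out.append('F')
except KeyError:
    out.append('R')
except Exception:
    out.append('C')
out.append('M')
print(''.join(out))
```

Execution trace: 'L' (try body) → 'E' (inner try body) → 'X' (inner except IndexError) → 'Q' (inner finally) → 'K' (try body, no exception) → 'M' (after the try/except). Output: LEXQKM

Answer: LEXQKM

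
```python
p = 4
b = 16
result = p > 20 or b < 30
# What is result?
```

Trace:
`p = 4` → p = 4
`b = 16` → b = 16
`result = p > 20 or b < 30` → result = True
So result = True

Answer: True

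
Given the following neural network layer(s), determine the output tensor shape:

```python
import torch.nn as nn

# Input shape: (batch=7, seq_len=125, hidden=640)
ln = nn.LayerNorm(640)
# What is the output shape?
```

Input: (7, 125, 640) -> Output: (7, 125, 640)

Answer: (7, 125, 640)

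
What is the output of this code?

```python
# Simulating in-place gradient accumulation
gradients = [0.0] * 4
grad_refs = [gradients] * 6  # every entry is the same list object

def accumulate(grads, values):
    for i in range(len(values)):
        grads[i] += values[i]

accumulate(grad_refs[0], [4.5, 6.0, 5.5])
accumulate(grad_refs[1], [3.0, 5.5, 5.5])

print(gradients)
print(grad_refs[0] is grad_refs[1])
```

Key concept: gradient accumulation aliasing.
Step by step:
`gradients = [0.0] * 4` → gradients = [0.0, 0.0, 0.0, 0.0]
`grad_refs = [gradients] * 6` → grad_refs = [[0.0, 0.0, 0.0, 0.0], [0.0, 0.0, 0.0, 0.0], [0.0, 0.0, 0.0, 0.0], [0.0, 0.0, 0.0, 0.0], [0.0, 0.0, 0.0, 0.0], [0.0, 0.0, 0.0, 0.0]]
`accumulate(grad_refs[0], [4.5, 6.0, 5.5])` → gradients = [4.5, 6.0, 5.5, 0.0]; grad_refs = [[4.5, 6.0, 5.5, 0.0], [4.5, 6.0, 5.5, 0.0], [4.5, 6.0, 5.5, 0.0], [4.5, 6.0, 5.5, 0.0], [4.5, 6.0, 5.5, 0.0], [4.5, 6.0, 5.5, 0.0]]
`accumulate(grad_refs[1], [3.0, 5.5, 5.5])` → gradients = [7.5, 11.5, 11.0, 0.0]; grad_refs = [[7.5, 11.5, 11.0, 0.0], [7.5, 11.5, 11.0, 0.0], [7.5, 11.5, 11.0, 0.0], [7.5, 11.5, 11.0, 0.0], [7.5, 11.5, 11.0, 0.0], [7.5, 11.5, 11.0, 0.0]]
`print(gradients)` → prints [7.5, 11.5, 11.0, 0.0]
`print(grad_refs[0] is grad_refs[1])` → prints True

Answer:
[7.5, 11.5, 11.0, 0.0]
True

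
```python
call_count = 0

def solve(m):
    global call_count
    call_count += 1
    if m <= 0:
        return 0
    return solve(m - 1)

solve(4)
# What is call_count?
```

Linear recursion stepping by 1: 5 calls from m=4 down to ≤0.

Answer: 5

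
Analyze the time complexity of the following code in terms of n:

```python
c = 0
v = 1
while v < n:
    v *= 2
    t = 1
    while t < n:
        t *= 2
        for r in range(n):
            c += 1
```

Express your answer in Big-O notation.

Each loop level contributes: log n × log n × n. Multiplying the contributions gives O(n log² n).

Answer: O(n log² n)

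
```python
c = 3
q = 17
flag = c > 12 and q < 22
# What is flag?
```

Trace:
`c = 3` → c = 3
`q = 17` → q = 17
`flag = c > 12 and q < 22` → flag = False
So flag = False

Answer: False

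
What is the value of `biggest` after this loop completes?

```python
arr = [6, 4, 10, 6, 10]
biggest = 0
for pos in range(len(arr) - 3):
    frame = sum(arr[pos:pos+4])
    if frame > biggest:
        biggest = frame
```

Max sum of 4-element window in [6, 4, 10, 6, 10]
`biggest` takes the values: 0 → 26 → 30

Answer: 30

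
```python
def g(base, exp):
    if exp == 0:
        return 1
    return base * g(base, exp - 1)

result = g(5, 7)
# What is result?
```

g(5, 7) = 5 * 5 * 5 * 5 * 5 * 5 * 5 = 78125

Answer: 78125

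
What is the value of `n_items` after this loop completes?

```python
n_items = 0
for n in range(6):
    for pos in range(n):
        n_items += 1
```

Triangle number: 0+1+2+...+5
`n_items` takes the values: 0 → 1 → 2 → 3 → 4 → 5 → 6 → 7 → 8 → 9 → 10 → 11 → 12 → 13 → 14 → 15

Answer: 15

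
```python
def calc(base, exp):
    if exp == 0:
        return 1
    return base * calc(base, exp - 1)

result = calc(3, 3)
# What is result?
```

calc(3, 3) = 3 * 3 * 3 = 27

Answer: 27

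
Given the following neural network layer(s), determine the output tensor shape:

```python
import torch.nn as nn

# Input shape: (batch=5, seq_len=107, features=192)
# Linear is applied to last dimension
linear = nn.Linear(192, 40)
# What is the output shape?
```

Input: (5, 107, 192) -> Output: (5, 107, 40)

Answer: (5, 107, 40)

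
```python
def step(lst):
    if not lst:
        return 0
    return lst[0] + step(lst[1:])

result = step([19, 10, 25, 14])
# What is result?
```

19 + 10 + 25 + 14 + 0 = 68

Answer: 68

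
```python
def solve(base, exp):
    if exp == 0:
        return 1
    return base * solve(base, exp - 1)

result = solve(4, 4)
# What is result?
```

solve(4, 4) = 4 * 4 * 4 * 4 = 256

Answer: 256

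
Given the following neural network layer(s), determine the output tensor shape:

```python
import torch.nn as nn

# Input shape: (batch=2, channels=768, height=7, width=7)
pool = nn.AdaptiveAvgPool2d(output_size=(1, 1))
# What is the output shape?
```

Input: (2, 768, 7, 7) -> Output: (2, 768, 1, 1)

Answer: (2, 768, 1, 1)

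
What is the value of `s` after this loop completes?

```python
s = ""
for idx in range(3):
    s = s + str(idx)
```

Concatenate digits 0 to 2
`s` takes the values: "" → "0" → "01" → "012"

Answer: "012"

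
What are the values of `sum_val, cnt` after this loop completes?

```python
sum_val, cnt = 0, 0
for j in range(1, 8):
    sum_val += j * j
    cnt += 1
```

Sum of squares and count
`sum_val, cnt` takes the values: (0, 0) → (1, 0) → (1, 1) → (5, 1) → (5, 2) → (14, 2) → (14, 3) → (30, 3) → (30, 4) → (55, 4) → (55, 5) → (91, 5) → (91, 6) → (140, 6) → (140, 7)

Answer: 140, 7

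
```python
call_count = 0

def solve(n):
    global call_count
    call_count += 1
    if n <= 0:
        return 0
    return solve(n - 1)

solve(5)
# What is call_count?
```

Linear recursion stepping by 1: 6 calls from n=5 down to ≤0.

Answer: 6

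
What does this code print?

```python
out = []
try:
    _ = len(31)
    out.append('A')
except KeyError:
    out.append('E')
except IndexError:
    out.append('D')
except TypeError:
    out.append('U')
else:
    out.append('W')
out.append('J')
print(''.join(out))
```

Execution trace: 'U' (except TypeError) → 'J' (after the try/except). Output: UJ

Answer: UJ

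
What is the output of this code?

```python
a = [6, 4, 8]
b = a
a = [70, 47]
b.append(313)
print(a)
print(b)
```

Key concept: rebinding vs mutation: a is rebound to a new list, b still points at the original.
Step by step:
`a = [6, 4, 8]` → a = [6, 4, 8]
`b = a` → b = [6, 4, 8] (same object as a)
`a = [70, 47]` → a = [70, 47]
`b.append(313)` → b = [6, 4, 8, 313]
`print(a)` → prints [70, 47]
`print(b)` → prints [6, 4, 8, 313]

Answer:
[70, 47]
[6, 4, 8, 313]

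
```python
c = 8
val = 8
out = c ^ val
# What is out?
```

Trace:
`c = 8` → c = 8
`val = 8` → val = 8
`out = c ^ val` → out = 0
So out = 0

Answer: 0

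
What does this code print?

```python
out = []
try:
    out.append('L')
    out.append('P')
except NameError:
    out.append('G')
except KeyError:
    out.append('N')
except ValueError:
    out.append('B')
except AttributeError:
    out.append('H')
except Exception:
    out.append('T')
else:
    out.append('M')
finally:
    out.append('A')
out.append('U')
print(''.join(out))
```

Execution trace: 'L' (try body) → 'P' (try body, no exception) → 'M' (else) → 'A' (finally) → 'U' (after the try/except). Output: LPMAU

Answer: LPMAU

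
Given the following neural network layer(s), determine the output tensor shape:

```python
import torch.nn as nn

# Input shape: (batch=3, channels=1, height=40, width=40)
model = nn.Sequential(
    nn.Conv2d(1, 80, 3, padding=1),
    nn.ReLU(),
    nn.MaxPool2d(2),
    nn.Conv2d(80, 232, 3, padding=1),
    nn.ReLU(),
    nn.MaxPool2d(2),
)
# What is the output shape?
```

Input: (3, 1, 40, 40) -> after first Conv2d: (3, 80, 40, 40) -> after first MaxPool2d: (3, 80, 20, 20) -> after second Conv2d: (3, 232, 20, 20) -> Output: (3, 232, 10, 10)

Answer: (3, 232, 10, 10)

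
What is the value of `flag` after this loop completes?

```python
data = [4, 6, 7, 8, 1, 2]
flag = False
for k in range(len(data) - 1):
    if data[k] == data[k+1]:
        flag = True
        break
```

Check consecutive duplicates in [4, 6, 7, 8, 1, 2]
`flag` takes the values: False

Answer: False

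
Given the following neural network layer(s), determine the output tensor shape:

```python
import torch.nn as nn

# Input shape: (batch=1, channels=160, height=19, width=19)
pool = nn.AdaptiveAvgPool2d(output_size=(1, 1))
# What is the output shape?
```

Input: (1, 160, 19, 19) -> Output: (1, 160, 1, 1)

Answer: (1, 160, 1, 1)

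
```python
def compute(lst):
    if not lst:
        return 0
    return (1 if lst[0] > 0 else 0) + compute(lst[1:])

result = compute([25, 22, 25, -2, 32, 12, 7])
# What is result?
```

Count of positive elements in [25, 22, 25, -2, 32, 12, 7] = 6

Answer: 6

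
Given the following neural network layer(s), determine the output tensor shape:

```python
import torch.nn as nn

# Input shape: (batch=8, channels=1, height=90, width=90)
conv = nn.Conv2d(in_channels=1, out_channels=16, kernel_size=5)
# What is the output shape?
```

Input: (8, 1, 90, 90) -> Output: (8, 16, 86, 86)

Answer: (8, 16, 86, 86)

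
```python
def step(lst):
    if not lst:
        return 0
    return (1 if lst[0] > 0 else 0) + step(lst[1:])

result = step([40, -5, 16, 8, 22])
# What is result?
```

Count of positive elements in [40, -5, 16, 8, 22] = 4

Answer: 4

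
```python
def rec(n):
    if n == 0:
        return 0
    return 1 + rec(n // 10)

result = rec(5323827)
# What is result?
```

Count of digits of 5323827: 7

Answer: 7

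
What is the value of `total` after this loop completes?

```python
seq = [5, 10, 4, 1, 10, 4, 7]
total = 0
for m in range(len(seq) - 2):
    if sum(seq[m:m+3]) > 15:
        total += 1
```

Count windows with sum > 15
`total` takes the values: 0 → 1 → 2

Answer: 2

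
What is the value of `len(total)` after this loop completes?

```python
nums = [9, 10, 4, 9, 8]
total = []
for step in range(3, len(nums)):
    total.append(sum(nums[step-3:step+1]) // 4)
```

Number of 4-element averages
`total` takes the values: [] → [8] → [8, 7]
So `len(total)` = 2

Answer: 2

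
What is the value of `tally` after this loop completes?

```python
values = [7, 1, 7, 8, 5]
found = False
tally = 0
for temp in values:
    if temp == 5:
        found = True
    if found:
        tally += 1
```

Count elements after first 5 in [7, 1, 7, 8, 5]
`tally` takes the values: 0 → 1

Answer: 1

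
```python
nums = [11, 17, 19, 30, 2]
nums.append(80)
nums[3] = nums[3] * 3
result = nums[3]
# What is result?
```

Trace:
`nums = [11, 17, 19, 30, 2]` → nums = [11, 17, 19, 30, 2]
`nums.append(80)` → nums = [11, 17, 19, 30, 2, 80]
`nums[3] = nums[3] * 3` → nums = [11, 17, 19, 90, 2, 80]
`result = nums[3]` → result = 90
So result = 90

Answer: 90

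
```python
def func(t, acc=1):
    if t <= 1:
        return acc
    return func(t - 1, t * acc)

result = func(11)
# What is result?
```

Accumulator trace (n, acc): (11, 1) -> (10, 11) -> (9, 110) -> (8, 990) -> (7, 7920) -> (6, 55440) -> (5, 332640) -> (4, 1663200) -> (3, 6652800) -> (2, 19958400) -> (1, 39916800) -> return 39916800

Answer: 39916800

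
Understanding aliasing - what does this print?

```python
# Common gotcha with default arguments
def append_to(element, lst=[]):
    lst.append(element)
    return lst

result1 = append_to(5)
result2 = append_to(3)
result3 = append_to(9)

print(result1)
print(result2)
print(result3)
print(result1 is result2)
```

Key concept: mutable default argument gotcha.
Step by step:
`result1 = append_to(5)` → result1 = [5]
`result2 = append_to(3)` → result1 = [5, 3] (same object as result2); result2 = [5, 3] (same object as result1)
`result3 = append_to(9)` → result1 = [5, 3, 9] (same object as result2, result3); result2 = [5, 3, 9] (same object as result1, result3); result3 = [5, 3, 9] (same object as result1, result2)
`print(result1)` → prints [5, 3, 9]
`print(result2)` → prints [5, 3, 9]
`print(result3)` → prints [5, 3, 9]
`print(result1 is result2)` → prints True

Answer:
[5, 3, 9]
[5, 3, 9]
[5, 3, 9]
True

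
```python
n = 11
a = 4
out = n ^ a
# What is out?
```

Trace:
`n = 11` → n = 11
`a = 4` → a = 4
`out = n ^ a` → out = 15
So out = 15

Answer: 15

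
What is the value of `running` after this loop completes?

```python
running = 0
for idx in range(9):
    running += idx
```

Sum of 0 to 8 = 36
`running` takes the values: 0 → 1 → 3 → 6 → 10 → 15 → 21 → 28 → 36

Answer: 36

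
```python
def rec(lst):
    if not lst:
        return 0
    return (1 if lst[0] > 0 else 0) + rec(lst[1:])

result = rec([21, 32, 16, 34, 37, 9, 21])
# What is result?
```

Count of positive elements in [21, 32, 16, 34, 37, 9, 21] = 7

Answer: 7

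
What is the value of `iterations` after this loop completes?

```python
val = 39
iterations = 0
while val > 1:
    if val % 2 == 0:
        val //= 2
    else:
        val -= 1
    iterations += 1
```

Steps to reduce 39 to 1
`iterations` takes the values: 0 → 1 → 2 → 3 → 4 → 5 → 6 → 7 → 8

Answer: 8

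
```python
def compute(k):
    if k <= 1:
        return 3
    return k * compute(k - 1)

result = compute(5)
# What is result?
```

compute(5) = 5 * 4 * 3 * 2 * 3 = 360

Answer: 360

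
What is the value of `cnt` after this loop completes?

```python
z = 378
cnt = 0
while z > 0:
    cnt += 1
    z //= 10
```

Count digits by repeated division by 10
`cnt` takes the values: 0 → 1 → 2 → 3

Answer: 3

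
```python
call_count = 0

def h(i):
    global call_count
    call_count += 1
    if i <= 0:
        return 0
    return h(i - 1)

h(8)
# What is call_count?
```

Linear recursion stepping by 1: 9 calls from i=8 down to ≤0.

Answer: 9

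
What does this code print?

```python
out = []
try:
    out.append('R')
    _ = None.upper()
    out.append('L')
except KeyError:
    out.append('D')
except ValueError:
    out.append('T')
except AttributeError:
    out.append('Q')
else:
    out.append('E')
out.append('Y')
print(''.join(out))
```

Execution trace: 'R' (try body) → 'Q' (except AttributeError) → 'Y' (after the try/except). Output: RQY

Answer: RQY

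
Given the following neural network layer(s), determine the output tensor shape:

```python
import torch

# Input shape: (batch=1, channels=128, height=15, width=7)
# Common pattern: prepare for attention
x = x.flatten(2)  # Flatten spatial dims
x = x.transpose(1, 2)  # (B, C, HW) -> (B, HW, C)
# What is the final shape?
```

Input: (1, 128, 15, 7) -> after flatten(2): (1, 128, 105) -> Output: (1, 105, 128)

Answer: (1, 105, 128)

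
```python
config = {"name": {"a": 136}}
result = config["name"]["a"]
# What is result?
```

Trace:
`config = {"name": {"a": 136}}` → config = {'name': {'a': 136}}
`result = config["name"]["a"]` → result = 136
So result = 136

Answer: 136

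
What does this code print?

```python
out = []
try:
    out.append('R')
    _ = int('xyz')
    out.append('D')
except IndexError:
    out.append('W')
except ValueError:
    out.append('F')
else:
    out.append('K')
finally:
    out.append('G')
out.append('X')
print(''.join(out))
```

Execution trace: 'R' (try body) → 'F' (except ValueError) → 'G' (finally) → 'X' (after the try/except). Output: RFGX

Answer: RFGX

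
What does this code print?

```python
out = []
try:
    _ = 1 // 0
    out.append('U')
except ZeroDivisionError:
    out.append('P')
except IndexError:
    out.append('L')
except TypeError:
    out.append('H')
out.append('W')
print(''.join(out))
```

Execution trace: 'P' (except ZeroDivisionError) → 'W' (after the try/except). Output: PW

Answer: PW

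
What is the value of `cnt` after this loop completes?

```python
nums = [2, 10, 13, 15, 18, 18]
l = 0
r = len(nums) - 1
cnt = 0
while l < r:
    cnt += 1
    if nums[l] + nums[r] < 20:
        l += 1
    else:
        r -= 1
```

Steps to find pair summing to 20
`cnt` takes the values: 0 → 1 → 2 → 3 → 4 → 5

Answer: 5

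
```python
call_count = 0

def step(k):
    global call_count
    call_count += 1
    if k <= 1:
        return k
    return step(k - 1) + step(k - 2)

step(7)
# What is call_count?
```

Calls(k) = 1 + Calls(k-1) + Calls(k-2); Calls(0)=Calls(1)=1. For k=7 this gives 41.

Answer: 41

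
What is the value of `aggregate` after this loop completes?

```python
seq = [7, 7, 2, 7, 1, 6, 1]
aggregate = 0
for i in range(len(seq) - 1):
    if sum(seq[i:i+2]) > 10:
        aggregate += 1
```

Count windows with sum > 10
`aggregate` takes the values: 0 → 1

Answer: 1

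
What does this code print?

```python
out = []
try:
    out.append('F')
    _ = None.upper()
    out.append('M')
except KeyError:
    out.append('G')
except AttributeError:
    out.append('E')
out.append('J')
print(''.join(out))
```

Execution trace: 'F' (try body) → 'E' (except AttributeError) → 'J' (after the try/except). Output: FEJ

Answer: FEJ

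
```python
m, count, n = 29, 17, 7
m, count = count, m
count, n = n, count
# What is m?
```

Trace:
`m, count, n = 29, 17, 7` → m = 29; count = 17; n = 7
`m, count = count, m` → m = 17; count = 29
`count, n = n, count` → count = 7; n = 29
So m = 17

Answer: 17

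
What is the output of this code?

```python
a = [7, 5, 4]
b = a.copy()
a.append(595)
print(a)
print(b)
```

Key concept: list.copy() creates independent copy.
Step by step:
`a = [7, 5, 4]` → a = [7, 5, 4]
`b = a.copy()` → b = [7, 5, 4]
`a.append(595)` → a = [7, 5, 4, 595]
`print(a)` → prints [7, 5, 4, 595]
`print(b)` → prints [7, 5, 4]

Answer:
[7, 5, 4, 595]
[7, 5, 4]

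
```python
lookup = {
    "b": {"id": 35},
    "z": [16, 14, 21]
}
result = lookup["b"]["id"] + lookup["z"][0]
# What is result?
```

Trace:
`lookup = { ...` → lookup = {'b': {'id': 35}, 'z': [16, 14, 21]}
`result = lookup["b"]["id"] + lookup["z"][0]` → result = 51
So result = 51

Answer: 51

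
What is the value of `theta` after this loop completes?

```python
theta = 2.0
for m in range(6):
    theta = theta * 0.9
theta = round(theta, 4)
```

Exponential decay: 2.0 * 0.9^6
`theta` takes the values: 2.0 → 1.8 → 1.62 → 1.458 → 1.3122 → 1.18098 → 1.062882 → 1.0629

Answer: 1.0629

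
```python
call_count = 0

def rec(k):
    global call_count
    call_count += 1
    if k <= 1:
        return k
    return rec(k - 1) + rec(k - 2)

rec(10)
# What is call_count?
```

Calls(k) = 1 + Calls(k-1) + Calls(k-2); Calls(0)=Calls(1)=1. For k=10 this gives 177.

Answer: 177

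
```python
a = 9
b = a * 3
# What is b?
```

Trace:
`a = 9` → a = 9
`b = a * 3` → b = 27
So b = 27

Answer: 27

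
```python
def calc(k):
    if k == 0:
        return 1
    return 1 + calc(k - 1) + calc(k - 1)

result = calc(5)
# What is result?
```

calc(k) = 1 + 2·calc(k-1), calc(0)=1. Closed form: (1+1)·2^5 - 1 = 63.

Answer: 63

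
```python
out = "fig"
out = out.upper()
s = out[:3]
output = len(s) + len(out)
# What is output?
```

Trace:
`out = "fig"` → out = 'fig'
`out = out.upper()` → out = 'FIG'
`s = out[:3]` → s = 'FIG'
`output = len(s) + len(out)` → output = 6
So output = 6

Answer: 6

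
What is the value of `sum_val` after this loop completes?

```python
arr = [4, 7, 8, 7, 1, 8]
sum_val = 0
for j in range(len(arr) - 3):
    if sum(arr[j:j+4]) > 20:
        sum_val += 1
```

Count windows with sum > 20
`sum_val` takes the values: 0 → 1 → 2 → 3

Answer: 3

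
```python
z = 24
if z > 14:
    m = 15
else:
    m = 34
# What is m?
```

Trace:
`z = 24` → z = 24
`if z > 14: ...` → z > 14 is True → m = 15
So m = 15

Answer: 15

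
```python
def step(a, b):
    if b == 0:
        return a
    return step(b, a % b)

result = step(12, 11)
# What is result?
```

step(12, 11) -> step(11, 1) -> step(1, 0) -> 1

Answer: 1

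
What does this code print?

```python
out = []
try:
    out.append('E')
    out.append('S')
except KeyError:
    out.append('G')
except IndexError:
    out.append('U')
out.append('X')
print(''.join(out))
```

Execution trace: 'E' (try body) → 'S' (try body, no exception) → 'X' (after the try/except). Output: ESX

Answer: ESX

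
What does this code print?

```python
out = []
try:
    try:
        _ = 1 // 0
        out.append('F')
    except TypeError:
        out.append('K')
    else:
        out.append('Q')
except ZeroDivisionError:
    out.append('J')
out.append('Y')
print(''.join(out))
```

Execution trace: 'J' (outer except ZeroDivisionError) → 'Y' (after the try/except). Output: JY

Answer: JY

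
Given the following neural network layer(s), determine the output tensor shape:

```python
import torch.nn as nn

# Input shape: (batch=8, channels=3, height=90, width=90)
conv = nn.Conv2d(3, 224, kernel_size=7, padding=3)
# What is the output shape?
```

Input: (8, 3, 90, 90) -> Output: (8, 224, 90, 90)

Answer: (8, 224, 90, 90)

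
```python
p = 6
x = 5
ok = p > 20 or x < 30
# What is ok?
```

Trace:
`p = 6` → p = 6
`x = 5` → x = 5
`ok = p > 20 or x < 30` → ok = True
So ok = True

Answer: True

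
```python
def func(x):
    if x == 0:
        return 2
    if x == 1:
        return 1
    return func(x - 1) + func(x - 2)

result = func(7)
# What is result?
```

Build up from base cases: func(0)=2, func(1)=1, func(2)=3, func(3)=4, func(4)=7, func(5)=11, func(6)=18, ..., func(7)=29

Answer: 29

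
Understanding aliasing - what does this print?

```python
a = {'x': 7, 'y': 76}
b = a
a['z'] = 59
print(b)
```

Key concept: dict aliasing.
Step by step:
`a = {'x': 7, 'y': 76}` → a = {'x': 7, 'y': 76}
`b = a` → b = {'x': 7, 'y': 76} (same object as a)
`a['z'] = 59` → a = {'x': 7, 'y': 76, 'z': 59} (same object as b); b = {'x': 7, 'y': 76, 'z': 59} (same object as a)
`print(b)` → prints {'x': 7, 'y': 76, 'z': 59}

Answer: {'x': 7, 'y': 76, 'z': 59}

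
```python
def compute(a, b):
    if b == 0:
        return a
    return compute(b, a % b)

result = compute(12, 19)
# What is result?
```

compute(12, 19) -> compute(19, 12) -> compute(12, 7) -> compute(7, 5) -> compute(5, 2) -> compute(2, 1) -> compute(1, 0) -> 1

Answer: 1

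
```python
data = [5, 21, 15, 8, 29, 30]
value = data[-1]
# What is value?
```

Trace:
`data = [5, 21, 15, 8, 29, 30]` → data = [5, 21, 15, 8, 29, 30]
`value = data[-1]` → value = 30
So value = 30

Answer: 30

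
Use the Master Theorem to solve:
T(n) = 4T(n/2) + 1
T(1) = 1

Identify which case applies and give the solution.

a=4, b=2, f(n)=1. log_2(4) = 2. Since c=0 < 2, Case 1 applies: T(n) = Θ(n^log_b(a)) = O(n^2).

Answer: O(n^2) - Case 1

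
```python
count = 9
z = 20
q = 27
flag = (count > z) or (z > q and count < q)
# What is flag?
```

Trace:
`count = 9` → count = 9
`z = 20` → z = 20
`q = 27` → q = 27
`flag = (count > z) or (z > q and count < q)` → flag = False
So flag = False

Answer: False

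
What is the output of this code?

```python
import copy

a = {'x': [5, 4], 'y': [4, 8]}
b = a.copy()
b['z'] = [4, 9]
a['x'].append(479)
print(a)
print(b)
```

Key concept: shallow copy of dict with mutable values.
Step by step:
`a = {'x': [5, 4], 'y': [4, 8]}` → a = {'x': [5, 4], 'y': [4, 8]}
`b = a.copy()` → b = {'x': [5, 4], 'y': [4, 8]}
`b['z'] = [4, 9]` → b = {'x': [5, 4], 'y': [4, 8], 'z': [4, 9]}
`a['x'].append(479)` → a = {'x': [5, 4, 479], 'y': [4, 8]}; b = {'x': [5, 4, 479], 'y': [4, 8], 'z': [4, 9]}
`print(a)` → prints {'x': [5, 4, 479], 'y': [4, 8]}
`print(b)` → prints {'x': [5, 4, 479], 'y': [4, 8], 'z': [4, 9]}

Answer:
{'x': [5, 4, 479], 'y': [4, 8]}
{'x': [5, 4, 479], 'y': [4, 8], 'z': [4, 9]}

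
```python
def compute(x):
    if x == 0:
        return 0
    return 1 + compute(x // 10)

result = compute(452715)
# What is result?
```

Count of digits of 452715: 6

Answer: 6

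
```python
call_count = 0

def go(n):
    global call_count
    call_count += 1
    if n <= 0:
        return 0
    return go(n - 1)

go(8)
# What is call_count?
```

Linear recursion stepping by 1: 9 calls from n=8 down to ≤0.

Answer: 9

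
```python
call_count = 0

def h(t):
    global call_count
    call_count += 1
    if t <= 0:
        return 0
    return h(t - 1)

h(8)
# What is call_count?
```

Linear recursion stepping by 1: 9 calls from t=8 down to ≤0.

Answer: 9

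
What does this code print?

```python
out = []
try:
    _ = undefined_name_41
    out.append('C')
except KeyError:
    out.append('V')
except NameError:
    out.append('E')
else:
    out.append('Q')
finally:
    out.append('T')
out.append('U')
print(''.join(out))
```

Execution trace: 'E' (except NameError) → 'T' (finally) → 'U' (after the try/except). Output: ETU

Answer: ETU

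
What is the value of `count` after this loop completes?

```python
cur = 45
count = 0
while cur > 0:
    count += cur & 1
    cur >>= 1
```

Count set bits in 45 (binary: 0b101101)
`count` takes the values: 0 → 1 → 2 → 3 → 4

Answer: 4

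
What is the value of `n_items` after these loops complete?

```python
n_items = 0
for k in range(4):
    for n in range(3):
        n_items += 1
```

4 * 3 = 12
`n_items` takes the values: 0 → 1 → 2 → 3 → 4 → 5 → 6 → 7 → 8 → 9 → 10 → 11 → 12

Answer: 12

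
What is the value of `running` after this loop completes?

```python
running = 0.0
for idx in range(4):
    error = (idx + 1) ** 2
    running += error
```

Sum of squared losses 1² + 2² + ... + 4²
`running` takes the values: 0.0 → 1.0 → 5.0 → 14.0 → 30.0

Answer: 30.0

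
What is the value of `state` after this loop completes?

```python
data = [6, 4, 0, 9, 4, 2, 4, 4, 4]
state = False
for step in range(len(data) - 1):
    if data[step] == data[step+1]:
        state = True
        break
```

Check consecutive duplicates in [6, 4, 0, 9, 4, 2, 4, 4, 4]
`state` takes the values: False → True

Answer: True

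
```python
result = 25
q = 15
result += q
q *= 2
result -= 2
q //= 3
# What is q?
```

Trace:
`result = 25` → result = 25
`q = 15` → q = 15
`result += q` → result = 40
`q *= 2` → q = 30
`result -= 2` → result = 38
`q //= 3` → q = 10
So q = 10

Answer: 10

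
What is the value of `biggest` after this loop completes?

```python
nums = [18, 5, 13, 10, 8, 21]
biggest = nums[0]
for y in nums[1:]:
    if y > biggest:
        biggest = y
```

Maximum of [18, 5, 13, 10, 8, 21]
`biggest` takes the values: 18 → 21

Answer: 21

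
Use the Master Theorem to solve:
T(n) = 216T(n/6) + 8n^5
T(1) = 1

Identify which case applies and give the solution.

a=216, b=6, f(n)=8n^5. log_6(216) = 3. Since c=5 > 3 and the regularity condition holds (216(n/6)^5 = (216/6^5)n^5 with 216/6^5 < 1), Case 3 applies: T(n) = Θ(f(n)) = O(n^5).

Answer: O(n^5) - Case 3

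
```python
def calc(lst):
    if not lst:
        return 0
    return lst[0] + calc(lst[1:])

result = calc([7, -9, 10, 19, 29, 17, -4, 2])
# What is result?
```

7 + (-9) + 10 + 19 + 29 + 17 + (-4) + 2 + 0 = 71

Answer: 71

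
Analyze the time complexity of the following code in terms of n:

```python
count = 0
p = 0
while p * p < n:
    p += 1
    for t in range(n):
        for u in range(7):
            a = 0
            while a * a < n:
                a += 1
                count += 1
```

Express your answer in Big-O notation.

Each loop level contributes: √n × n × 1 × √n. Multiplying the contributions gives O(n^2).

Answer: O(n^2)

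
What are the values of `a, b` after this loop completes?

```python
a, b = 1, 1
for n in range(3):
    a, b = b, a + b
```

Fibonacci: after 3 iterations
`a, b` takes the values: (1, 1) → (1, 2) → (2, 3) → (3, 5)

Answer: 3, 5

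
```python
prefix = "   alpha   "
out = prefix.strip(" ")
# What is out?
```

Trace:
`prefix = "   alpha   "` → prefix = '   alpha   '
`out = prefix.strip(" ")` → out = 'alpha'
So out = 'alpha'

Answer: 'alpha'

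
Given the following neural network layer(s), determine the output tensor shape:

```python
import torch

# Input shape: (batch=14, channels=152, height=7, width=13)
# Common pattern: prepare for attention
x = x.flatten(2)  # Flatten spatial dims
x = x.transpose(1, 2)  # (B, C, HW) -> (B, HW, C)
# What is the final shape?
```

Input: (14, 152, 7, 13) -> after flatten(2): (14, 152, 91) -> Output: (14, 91, 152)

Answer: (14, 91, 152)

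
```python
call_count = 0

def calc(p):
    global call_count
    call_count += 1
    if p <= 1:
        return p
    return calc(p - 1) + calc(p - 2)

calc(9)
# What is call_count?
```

Calls(p) = 1 + Calls(p-1) + Calls(p-2); Calls(0)=Calls(1)=1. For p=9 this gives 109.

Answer: 109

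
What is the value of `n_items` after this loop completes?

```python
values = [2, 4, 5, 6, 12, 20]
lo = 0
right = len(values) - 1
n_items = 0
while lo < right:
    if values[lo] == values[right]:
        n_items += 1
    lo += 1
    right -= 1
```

Count matching pairs from ends
`n_items` takes the values: 0

Answer: 0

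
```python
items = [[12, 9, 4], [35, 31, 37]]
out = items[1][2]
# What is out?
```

Trace:
`items = [[12, 9, 4], [35, 31, 37]]` → items = [[12, 9, 4], [35, 31, 37]]
`out = items[1][2]` → out = 37
So out = 37

Answer: 37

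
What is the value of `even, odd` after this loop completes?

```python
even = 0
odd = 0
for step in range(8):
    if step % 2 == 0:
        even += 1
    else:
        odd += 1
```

Count evens and odds in range(8)
`even, odd` takes the values: (0, 0) → (1, 0) → (1, 1) → (2, 1) → (2, 2) → (3, 2) → (3, 3) → (4, 3) → (4, 4)

Answer: 4, 4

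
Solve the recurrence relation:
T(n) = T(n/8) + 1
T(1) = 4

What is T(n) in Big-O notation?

Each step divides n by 8 and adds 1. After log_8(n) steps we reach T(1)=4. So T(n) = 1·log_8(n) + 4 = O(log n).

Answer: O(log n)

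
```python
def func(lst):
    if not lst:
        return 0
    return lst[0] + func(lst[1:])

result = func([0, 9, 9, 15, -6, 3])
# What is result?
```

0 + 9 + 9 + 15 + (-6) + 3 + 0 = 30

Answer: 30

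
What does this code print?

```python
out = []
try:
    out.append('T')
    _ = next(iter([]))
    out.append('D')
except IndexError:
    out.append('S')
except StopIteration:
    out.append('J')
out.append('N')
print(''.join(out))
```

Execution trace: 'T' (try body) → 'J' (except StopIteration) → 'N' (after the try/except). Output: TJN

Answer: TJN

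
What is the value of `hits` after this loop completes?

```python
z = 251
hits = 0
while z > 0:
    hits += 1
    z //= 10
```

Count digits by repeated division by 10
`hits` takes the values: 0 → 1 → 2 → 3

Answer: 3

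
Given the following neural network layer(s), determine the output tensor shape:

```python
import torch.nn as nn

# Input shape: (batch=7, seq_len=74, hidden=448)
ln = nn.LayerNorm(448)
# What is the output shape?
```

Input: (7, 74, 448) -> Output: (7, 74, 448)

Answer: (7, 74, 448)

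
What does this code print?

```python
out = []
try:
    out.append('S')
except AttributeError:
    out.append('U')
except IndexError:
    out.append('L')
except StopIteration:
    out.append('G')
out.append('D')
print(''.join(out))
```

Execution trace: 'S' (try body, no exception) → 'D' (after the try/except). Output: SD

Answer: SD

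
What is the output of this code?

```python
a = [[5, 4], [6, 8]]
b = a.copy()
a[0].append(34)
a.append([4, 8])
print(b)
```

Key concept: shallow copy with nested lists.
Step by step:
`a = [[5, 4], [6, 8]]` → a = [[5, 4], [6, 8]]
`b = a.copy()` → b = [[5, 4], [6, 8]]
`a[0].append(34)` → a = [[5, 4, 34], [6, 8]]; b = [[5, 4, 34], [6, 8]]
`a.append([4, 8])` → a = [[5, 4, 34], [6, 8], [4, 8]]
`print(b)` → prints [[5, 4, 34], [6, 8]]

Answer: [[5, 4, 34], [6, 8]]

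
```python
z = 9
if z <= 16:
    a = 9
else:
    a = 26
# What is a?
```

Trace:
`z = 9` → z = 9
`if z <= 16: ...` → z <= 16 is True → a = 9
So a = 9

Answer: 9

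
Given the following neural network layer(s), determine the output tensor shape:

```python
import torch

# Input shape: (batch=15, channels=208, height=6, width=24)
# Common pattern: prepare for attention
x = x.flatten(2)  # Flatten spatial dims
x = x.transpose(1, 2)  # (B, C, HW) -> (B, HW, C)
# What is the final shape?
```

Input: (15, 208, 6, 24) -> after flatten(2): (15, 208, 144) -> Output: (15, 144, 208)

Answer: (15, 144, 208)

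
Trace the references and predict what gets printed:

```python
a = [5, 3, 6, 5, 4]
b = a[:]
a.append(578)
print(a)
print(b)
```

Key concept: slice [:] creates copy.
Step by step:
`a = [5, 3, 6, 5, 4]` → a = [5, 3, 6, 5, 4]
`b = a[:]` → b = [5, 3, 6, 5, 4]
`a.append(578)` → a = [5, 3, 6, 5, 4, 578]
`print(a)` → prints [5, 3, 6, 5, 4, 578]
`print(b)` → prints [5, 3, 6, 5, 4]

Answer:
[5, 3, 6, 5, 4, 578]
[5, 3, 6, 5, 4]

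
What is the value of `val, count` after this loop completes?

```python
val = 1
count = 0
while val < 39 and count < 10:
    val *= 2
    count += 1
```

Double until >= 39 or 10 iterations
`val, count` takes the values: (1, 0) → (2, 0) → (2, 1) → (4, 1) → (4, 2) → (8, 2) → (8, 3) → (16, 3) → (16, 4) → (32, 4) → (32, 5) → (64, 5) → (64, 6)

Answer: 64, 6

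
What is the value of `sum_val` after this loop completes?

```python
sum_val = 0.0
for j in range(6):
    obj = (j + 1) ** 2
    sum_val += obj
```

Sum of squared losses 1² + 2² + ... + 6²
`sum_val` takes the values: 0.0 → 1.0 → 5.0 → 14.0 → 30.0 → 55.0 → 91.0

Answer: 91.0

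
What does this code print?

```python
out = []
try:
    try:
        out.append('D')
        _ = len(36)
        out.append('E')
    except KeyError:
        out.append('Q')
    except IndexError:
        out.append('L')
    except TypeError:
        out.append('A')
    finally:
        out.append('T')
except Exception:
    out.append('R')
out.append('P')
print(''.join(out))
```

Execution trace: 'D' (inner try body) → 'A' (inner except TypeError) → 'T' (inner finally) → 'P' (after the try/except). Output: DATP

Answer: DATP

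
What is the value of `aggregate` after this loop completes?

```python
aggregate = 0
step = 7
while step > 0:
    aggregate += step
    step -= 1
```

Sum 7 down to 1
`aggregate` takes the values: 0 → 7 → 13 → 18 → 22 → 25 → 27 → 28

Answer: 28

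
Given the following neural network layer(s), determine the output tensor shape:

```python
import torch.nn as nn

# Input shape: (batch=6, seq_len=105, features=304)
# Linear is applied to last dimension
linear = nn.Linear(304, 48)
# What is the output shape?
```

Input: (6, 105, 304) -> Output: (6, 105, 48)

Answer: (6, 105, 48)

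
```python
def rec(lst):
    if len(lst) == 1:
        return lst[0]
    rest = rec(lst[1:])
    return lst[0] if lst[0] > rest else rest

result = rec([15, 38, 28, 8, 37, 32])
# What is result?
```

Recursive max over [15, 38, 28, 8, 37, 32] = 38

Answer: 38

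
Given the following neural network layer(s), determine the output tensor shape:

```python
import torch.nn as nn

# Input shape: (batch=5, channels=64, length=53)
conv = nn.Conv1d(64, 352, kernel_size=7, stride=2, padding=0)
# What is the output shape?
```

Input: (5, 64, 53) -> Output: (5, 352, 24)

Answer: (5, 352, 24)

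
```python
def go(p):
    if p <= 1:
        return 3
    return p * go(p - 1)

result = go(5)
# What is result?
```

go(5) = 5 * 4 * 3 * 2 * 3 = 360

Answer: 360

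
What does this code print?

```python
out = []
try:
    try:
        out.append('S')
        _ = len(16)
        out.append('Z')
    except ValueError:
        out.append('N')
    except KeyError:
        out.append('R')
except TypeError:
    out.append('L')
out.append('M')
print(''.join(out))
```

Execution trace: 'S' (try body) → 'L' (outer except TypeError) → 'M' (after the try/except). Output: SLM

Answer: SLM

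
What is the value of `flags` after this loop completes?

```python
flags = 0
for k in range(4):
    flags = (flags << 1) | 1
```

Build 4 consecutive 1-bits: 0b1111
`flags` takes the values: 0 → 1 → 3 → 7 → 15

Answer: 15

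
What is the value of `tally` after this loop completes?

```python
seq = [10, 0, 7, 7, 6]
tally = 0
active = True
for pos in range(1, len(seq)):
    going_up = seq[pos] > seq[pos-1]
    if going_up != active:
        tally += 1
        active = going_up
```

Count direction changes in [10, 0, 7, 7, 6]
`tally` takes the values: 0 → 1 → 2 → 3

Answer: 3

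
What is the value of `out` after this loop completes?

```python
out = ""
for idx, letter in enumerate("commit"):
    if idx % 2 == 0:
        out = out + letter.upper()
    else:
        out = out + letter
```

Uppercase even positions in 'commit'
`out` takes the values: "" → "C" → "Co" → "CoM" → "CoMm" → "CoMmI" → "CoMmIt"

Answer: "CoMmIt"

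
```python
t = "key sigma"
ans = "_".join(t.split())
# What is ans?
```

Trace:
`t = "key sigma"` → t = 'key sigma'
`ans = "_".join(t.split())` → ans = 'key_sigma'
So ans = 'key_sigma'

Answer: 'key_sigma'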